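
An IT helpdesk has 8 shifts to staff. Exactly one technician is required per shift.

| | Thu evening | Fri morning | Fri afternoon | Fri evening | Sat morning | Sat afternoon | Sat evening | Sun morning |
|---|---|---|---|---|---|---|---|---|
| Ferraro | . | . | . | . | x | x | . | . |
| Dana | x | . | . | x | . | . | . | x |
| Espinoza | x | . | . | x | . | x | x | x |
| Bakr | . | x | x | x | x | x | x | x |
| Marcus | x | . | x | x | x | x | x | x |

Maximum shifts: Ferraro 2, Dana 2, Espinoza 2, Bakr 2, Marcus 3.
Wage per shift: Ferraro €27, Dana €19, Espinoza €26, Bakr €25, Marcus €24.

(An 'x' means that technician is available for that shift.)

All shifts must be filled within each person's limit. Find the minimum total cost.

Fri morning can only be covered by Bakr, so that assignment is forced.
Picking the cheapest available technician for each shift independently would cost €178, but that ignores the shift limits.
An optimal schedule: Thu evening→Dana, Fri morning→Bakr, Fri afternoon→Marcus, Fri evening→Dana, Sat morning→Marcus, Sat afternoon→Bakr, Sat evening→Marcus, Sun morning→Espinoza.
Total: 19 + 25 + 24 + 19 + 24 + 25 + 24 + 26 = €186.

€186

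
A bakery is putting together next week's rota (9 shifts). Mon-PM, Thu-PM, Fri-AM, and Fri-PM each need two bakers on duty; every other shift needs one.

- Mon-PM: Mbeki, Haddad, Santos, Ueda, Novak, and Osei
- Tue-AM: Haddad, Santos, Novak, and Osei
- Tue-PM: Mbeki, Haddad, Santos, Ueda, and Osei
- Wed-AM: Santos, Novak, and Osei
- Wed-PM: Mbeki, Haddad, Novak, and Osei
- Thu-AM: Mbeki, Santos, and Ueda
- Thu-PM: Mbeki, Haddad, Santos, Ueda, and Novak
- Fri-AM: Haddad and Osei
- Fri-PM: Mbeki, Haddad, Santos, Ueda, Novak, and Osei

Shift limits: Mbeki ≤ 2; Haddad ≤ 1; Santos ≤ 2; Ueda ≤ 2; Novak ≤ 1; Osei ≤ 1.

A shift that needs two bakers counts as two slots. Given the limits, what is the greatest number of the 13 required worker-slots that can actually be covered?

9

Total capacity across all bakers is 2+1+2+2+1+1 = 9, and 13 slots are needed, so at most 9 can be filled.
An assignment achieving 9: Tue-AM→Santos, Tue-PM→Ueda, Wed-AM→Santos, Wed-PM→Mbeki, Thu-AM→Mbeki, Thu-PM→Ueda+Novak, Fri-AM→Haddad+Osei.
Loads: Mbeki 2/2, Haddad 1/1, Santos 2/2, Ueda 2/2, Novak 1/1, Osei 1/1.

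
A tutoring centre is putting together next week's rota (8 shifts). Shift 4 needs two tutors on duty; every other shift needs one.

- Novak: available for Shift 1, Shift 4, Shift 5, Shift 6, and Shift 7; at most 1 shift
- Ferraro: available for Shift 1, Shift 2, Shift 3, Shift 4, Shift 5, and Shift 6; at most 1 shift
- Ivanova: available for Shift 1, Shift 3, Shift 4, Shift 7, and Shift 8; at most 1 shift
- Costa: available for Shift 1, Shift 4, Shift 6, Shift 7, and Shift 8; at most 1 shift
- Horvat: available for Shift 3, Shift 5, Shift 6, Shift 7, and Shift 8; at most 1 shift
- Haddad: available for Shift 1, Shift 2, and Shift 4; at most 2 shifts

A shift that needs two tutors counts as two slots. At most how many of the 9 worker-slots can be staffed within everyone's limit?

7

Total capacity across all tutors is 1+1+1+1+1+2 = 7, and 9 slots are needed, so at most 7 can be filled.
An assignment achieving 7: Shift 1→Haddad, Shift 2→Ferraro, Shift 3→Ivanova, Shift 4→Haddad, Shift 5→Novak, Shift 6→Horvat, Shift 8→Costa.
Loads: Novak 1/1, Ferraro 1/1, Ivanova 1/1, Costa 1/1, Horvat 1/1, Haddad 2/2.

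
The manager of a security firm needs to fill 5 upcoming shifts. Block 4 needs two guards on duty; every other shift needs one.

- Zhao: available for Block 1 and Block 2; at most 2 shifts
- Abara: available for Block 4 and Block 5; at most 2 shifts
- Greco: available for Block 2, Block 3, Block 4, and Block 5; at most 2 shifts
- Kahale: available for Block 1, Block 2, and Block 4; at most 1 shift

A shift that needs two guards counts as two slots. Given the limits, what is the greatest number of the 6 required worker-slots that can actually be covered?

6

Total capacity across all guards is 2+2+2+1 = 7, and 6 slots are needed, so at most 6 can be filled.
An assignment achieving 6: Block 1→Zhao, Block 2→Zhao, Block 3→Greco, Block 4→Abara+Greco, Block 5→Abara.
Loads: Zhao 2/2, Abara 2/2, Greco 2/2, Kahale 0/1.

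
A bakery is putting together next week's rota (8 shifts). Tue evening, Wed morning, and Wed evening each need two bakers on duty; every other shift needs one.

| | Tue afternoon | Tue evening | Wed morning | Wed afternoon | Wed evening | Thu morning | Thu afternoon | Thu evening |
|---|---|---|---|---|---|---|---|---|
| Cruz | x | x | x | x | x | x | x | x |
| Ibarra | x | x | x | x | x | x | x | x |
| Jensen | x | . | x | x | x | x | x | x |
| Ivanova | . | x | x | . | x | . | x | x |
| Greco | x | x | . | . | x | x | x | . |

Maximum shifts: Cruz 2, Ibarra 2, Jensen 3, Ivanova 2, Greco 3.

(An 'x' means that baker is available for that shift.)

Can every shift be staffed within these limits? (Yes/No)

Yes

One valid schedule: Tue afternoon→Cruz, Tue evening→Ivanova+Greco, Wed morning→Jensen+Ivanova, Wed afternoon→Cruz, Wed evening→Jensen+Greco, Thu morning→Ibarra, Thu afternoon→Jensen, Thu evening→Ibarra.
Loads: Cruz 2/2, Ibarra 2/2, Jensen 3/3, Ivanova 2/2, Greco 2/3 — all within limits.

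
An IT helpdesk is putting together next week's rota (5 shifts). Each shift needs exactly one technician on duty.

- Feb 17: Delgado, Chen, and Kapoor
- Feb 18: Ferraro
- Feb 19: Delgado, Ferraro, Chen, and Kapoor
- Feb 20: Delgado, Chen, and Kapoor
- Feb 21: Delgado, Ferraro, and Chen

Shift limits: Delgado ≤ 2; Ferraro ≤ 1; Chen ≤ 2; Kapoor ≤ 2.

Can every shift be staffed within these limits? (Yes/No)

Yes

Feb 18 can only be covered by Ferraro, so that assignment is forced.
One valid schedule: Feb 17→Delgado, Feb 18→Ferraro, Feb 19→Chen, Feb 20→Delgado, Feb 21→Chen.
Loads: Delgado 2/2, Ferraro 1/1, Chen 2/2, Kapoor 0/2 — all within limits.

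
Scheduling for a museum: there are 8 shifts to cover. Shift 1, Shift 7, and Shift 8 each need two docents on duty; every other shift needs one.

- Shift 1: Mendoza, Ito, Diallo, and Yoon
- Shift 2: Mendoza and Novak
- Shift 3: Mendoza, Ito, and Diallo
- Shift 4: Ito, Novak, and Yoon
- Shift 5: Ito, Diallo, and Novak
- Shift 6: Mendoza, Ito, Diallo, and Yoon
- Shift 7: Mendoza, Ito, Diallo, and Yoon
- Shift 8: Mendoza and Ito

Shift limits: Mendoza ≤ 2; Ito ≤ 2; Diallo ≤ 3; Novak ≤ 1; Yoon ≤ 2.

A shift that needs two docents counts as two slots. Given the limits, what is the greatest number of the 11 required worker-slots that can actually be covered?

Total capacity across all docents is 2+2+3+1+2 = 10, and 11 slots are needed, so at most 10 can be filled.
An assignment achieving 10: Shift 1→Diallo+Yoon, Shift 2→Mendoza, Shift 3→Ito, Shift 4→Novak, Shift 5→Diallo, Shift 6→Diallo, Shift 7→Yoon, Shift 8→Mendoza+Ito.
Loads: Mendoza 2/2, Ito 2/2, Diallo 3/3, Novak 1/1, Yoon 2/2.

10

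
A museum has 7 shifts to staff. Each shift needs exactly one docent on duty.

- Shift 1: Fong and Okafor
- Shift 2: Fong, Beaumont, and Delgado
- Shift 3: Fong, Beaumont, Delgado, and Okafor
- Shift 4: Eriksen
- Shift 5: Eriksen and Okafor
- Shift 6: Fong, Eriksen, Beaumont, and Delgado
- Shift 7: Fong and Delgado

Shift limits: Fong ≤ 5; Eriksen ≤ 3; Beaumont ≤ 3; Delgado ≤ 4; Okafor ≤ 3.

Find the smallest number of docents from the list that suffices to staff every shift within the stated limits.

2

7 slots to fill and no one can take more than 5, so at least ⌈7/5⌉ = 2 docents are needed.
Fong and Eriksen alone can cover everything: Shift 1→Fong, Shift 2→Fong, Shift 3→Fong, Shift 4→Eriksen, Shift 5→Eriksen, Shift 6→Fong, Shift 7→Fong.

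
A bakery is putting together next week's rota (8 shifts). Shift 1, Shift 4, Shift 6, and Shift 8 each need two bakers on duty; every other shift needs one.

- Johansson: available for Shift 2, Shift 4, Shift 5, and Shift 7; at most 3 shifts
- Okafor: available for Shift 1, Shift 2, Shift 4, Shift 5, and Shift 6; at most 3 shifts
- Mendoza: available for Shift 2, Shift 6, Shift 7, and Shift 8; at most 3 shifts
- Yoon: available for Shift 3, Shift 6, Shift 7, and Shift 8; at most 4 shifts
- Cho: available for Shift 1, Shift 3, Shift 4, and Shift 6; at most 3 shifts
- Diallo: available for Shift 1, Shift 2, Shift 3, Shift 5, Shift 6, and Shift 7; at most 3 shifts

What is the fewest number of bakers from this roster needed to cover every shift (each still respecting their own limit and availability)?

4

12 slots to fill and no one can take more than 4, so at least ⌈12/4⌉ = 3 bakers are needed.
Any 3 bakers together have capacity at most 4+3+3 = 10 < 12 slots, so 3 can never suffice.
Okafor, Mendoza, Yoon, and Cho alone can cover everything: Shift 1→Okafor+Cho, Shift 2→Mendoza, Shift 3→Yoon, Shift 4→Okafor+Cho, Shift 5→Okafor, Shift 6→Yoon+Cho, Shift 7→Mendoza, Shift 8→Mendoza+Yoon.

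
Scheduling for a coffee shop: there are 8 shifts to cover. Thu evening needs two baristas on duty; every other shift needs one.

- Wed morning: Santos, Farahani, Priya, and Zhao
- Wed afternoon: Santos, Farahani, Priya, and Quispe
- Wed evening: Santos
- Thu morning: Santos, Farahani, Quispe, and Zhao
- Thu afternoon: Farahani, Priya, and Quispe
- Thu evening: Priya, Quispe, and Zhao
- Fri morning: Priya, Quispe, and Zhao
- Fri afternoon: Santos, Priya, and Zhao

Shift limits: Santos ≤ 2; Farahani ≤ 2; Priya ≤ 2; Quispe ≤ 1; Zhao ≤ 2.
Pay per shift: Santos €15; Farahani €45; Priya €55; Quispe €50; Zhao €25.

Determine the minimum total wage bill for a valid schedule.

€330

Wed evening can only be covered by Santos, so that assignment is forced.
Picking the cheapest available barista for each shift independently would cost €220, but that ignores the shift limits.
An optimal schedule: Wed morning→Zhao, Wed afternoon→Farahani, Wed evening→Santos, Thu morning→Zhao, Thu afternoon→Farahani, Thu evening→Priya+Quispe, Fri morning→Priya, Fri afternoon→Santos.
Total: 25 + 45 + 15 + 25 + 45 + 55 + 50 + 55 + 15 = €330.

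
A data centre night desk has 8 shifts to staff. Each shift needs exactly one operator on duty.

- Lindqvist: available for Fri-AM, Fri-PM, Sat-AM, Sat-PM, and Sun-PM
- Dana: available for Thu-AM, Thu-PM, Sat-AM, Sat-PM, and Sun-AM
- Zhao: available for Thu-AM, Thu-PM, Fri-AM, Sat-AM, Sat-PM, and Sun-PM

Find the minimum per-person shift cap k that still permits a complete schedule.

With 3 operators and 8 worker-slots to fill, someone must work at least ⌈8/3⌉ = 3 shifts, so k ≥ 3.
k = 3 works: Thu-AM→Dana, Thu-PM→Dana, Fri-AM→Lindqvist, Fri-PM→Lindqvist, Sat-AM→Zhao, Sat-PM→Zhao, Sun-AM→Dana, Sun-PM→Lindqvist.
Loads: Lindqvist 3, Dana 3, Zhao 2 — all ≤ 3.

3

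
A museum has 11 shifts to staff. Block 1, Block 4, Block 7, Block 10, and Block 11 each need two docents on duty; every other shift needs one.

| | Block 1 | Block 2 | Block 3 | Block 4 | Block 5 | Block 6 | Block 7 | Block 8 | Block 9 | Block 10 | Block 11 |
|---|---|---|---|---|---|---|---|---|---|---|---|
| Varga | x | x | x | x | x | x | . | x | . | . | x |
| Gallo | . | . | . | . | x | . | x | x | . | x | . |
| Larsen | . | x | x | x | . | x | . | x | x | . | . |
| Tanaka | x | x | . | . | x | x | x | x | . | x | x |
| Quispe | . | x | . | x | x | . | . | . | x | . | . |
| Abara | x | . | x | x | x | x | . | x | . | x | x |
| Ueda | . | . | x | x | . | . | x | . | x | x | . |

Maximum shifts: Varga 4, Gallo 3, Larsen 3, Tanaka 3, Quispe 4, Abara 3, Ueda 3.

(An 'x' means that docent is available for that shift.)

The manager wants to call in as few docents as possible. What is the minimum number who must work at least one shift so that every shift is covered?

5

16 slots to fill and no one can take more than 4, so at least ⌈16/4⌉ = 4 docents are needed.
Any 4 docents together have capacity at most 4+4+3+3 = 14 < 16 slots, so 4 can never suffice.
Varga, Gallo, Larsen, Tanaka, and Abara alone can cover everything: Block 1→Varga+Tanaka, Block 2→Varga, Block 3→Varga, Block 4→Varga+Larsen, Block 5→Gallo, Block 6→Larsen, Block 7→Gallo+Tanaka, Block 8→Abara, Block 9→Larsen, Block 10→Gallo+Abara, Block 11→Tanaka+Abara.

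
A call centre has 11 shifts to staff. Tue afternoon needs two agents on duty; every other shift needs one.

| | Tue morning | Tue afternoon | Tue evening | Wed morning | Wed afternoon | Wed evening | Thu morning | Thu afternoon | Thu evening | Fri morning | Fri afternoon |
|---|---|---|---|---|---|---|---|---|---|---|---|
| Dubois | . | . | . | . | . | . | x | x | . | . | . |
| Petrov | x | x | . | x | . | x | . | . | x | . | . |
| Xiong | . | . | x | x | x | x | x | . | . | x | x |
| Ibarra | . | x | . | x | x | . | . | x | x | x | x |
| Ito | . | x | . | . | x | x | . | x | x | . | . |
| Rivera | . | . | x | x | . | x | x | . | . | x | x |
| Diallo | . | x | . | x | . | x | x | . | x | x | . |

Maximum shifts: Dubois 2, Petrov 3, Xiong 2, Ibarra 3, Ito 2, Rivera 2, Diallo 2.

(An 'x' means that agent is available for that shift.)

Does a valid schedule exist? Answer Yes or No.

Yes

Tue morning can only be covered by Petrov, so that assignment is forced.
One valid schedule: Tue morning→Petrov, Tue afternoon→Ibarra+Ito, Tue evening→Xiong, Wed morning→Petrov, Wed afternoon→Xiong, Wed evening→Ito, Thu morning→Dubois, Thu afternoon→Dubois, Thu evening→Petrov, Fri morning→Ibarra, Fri afternoon→Ibarra.
Loads: Dubois 2/2, Petrov 3/3, Xiong 2/2, Ibarra 3/3, Ito 2/2, Rivera 0/2, Diallo 0/2 — all within limits.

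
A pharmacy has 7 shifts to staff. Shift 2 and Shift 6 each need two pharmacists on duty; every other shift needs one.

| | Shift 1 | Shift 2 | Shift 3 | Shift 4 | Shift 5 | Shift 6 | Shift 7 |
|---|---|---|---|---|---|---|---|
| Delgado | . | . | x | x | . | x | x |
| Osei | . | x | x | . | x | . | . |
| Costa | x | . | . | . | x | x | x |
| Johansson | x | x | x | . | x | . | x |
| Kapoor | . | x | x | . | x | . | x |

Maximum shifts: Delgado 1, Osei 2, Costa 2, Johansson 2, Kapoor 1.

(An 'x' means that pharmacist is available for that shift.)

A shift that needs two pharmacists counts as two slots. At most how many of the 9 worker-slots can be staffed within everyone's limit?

8

Total capacity across all pharmacists is 1+2+2+2+1 = 8, and 9 slots are needed, so at most 8 can be filled.
An assignment achieving 8: Shift 1→Costa, Shift 2→Osei+Johansson, Shift 3→Osei, Shift 4→Delgado, Shift 5→Johansson, Shift 6→Costa, Shift 7→Kapoor.
Loads: Delgado 1/1, Osei 2/2, Costa 2/2, Johansson 2/2, Kapoor 1/1.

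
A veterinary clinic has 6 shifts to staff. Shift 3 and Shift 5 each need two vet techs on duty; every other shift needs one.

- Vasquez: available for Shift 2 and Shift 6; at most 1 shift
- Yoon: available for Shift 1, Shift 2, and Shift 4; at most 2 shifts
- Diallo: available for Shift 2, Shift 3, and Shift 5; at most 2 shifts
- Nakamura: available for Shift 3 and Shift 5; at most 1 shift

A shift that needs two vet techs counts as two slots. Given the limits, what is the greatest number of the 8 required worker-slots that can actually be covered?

Total capacity across all vet techs is 1+2+2+1 = 6, and 8 slots are needed, so at most 6 can be filled.
An assignment achieving 6: Shift 1→Yoon, Shift 3→Diallo+Nakamura, Shift 4→Yoon, Shift 5→Diallo, Shift 6→Vasquez.
Loads: Vasquez 1/1, Yoon 2/2, Diallo 2/2, Nakamura 1/1.

6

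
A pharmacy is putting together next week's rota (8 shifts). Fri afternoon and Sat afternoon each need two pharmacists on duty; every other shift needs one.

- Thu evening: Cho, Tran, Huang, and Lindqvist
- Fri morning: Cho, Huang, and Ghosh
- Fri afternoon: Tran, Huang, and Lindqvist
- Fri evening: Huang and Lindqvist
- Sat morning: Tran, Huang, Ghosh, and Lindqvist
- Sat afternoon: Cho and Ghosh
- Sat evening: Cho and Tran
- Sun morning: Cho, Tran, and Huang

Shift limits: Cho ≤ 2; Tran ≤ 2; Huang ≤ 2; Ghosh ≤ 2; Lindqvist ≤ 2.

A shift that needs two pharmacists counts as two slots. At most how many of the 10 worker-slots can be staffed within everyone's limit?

10

Total capacity across all pharmacists is 2+2+2+2+2 = 10, and 10 slots are needed, so at most 10 can be filled.
An assignment achieving 10: Thu evening→Lindqvist, Fri morning→Huang, Fri afternoon→Tran+Lindqvist, Fri evening→Huang, Sat morning→Ghosh, Sat afternoon→Cho+Ghosh, Sat evening→Cho, Sun morning→Tran.
Loads: Cho 2/2, Tran 2/2, Huang 2/2, Ghosh 2/2, Lindqvist 2/2.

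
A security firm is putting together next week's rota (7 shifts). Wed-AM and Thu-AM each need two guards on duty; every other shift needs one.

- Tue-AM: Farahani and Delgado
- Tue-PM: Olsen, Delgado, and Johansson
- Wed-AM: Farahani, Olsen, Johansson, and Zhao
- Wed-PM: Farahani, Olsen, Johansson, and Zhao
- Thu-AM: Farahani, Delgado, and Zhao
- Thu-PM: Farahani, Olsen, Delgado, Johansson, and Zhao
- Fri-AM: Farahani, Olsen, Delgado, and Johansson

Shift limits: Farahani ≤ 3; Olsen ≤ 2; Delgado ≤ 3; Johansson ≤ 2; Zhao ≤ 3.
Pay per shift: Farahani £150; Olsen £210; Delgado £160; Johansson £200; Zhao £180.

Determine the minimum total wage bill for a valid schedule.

Picking the cheapest available guard for each shift independently would cost £1400, but that ignores the shift limits.
An optimal schedule: Tue-AM→Farahani, Tue-PM→Delgado, Wed-AM→Farahani+Zhao, Wed-PM→Zhao, Thu-AM→Farahani+Delgado, Thu-PM→Zhao, Fri-AM→Delgado.
Total: 150 + 160 + 150 + 180 + 180 + 150 + 160 + 180 + 160 = £1470.

£1470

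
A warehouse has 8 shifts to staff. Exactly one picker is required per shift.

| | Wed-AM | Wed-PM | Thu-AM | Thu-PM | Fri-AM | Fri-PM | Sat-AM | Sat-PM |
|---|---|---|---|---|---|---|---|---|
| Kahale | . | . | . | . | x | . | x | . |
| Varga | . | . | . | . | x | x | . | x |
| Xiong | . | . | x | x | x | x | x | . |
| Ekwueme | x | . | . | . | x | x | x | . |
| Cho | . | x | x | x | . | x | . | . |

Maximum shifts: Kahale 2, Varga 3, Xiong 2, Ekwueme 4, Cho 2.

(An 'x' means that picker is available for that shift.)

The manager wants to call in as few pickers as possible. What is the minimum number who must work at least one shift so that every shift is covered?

4

8 slots to fill and no one can take more than 4, so at least ⌈8/4⌉ = 2 pickers are needed.
No set of 3 pickers can cover every shift (each such set leaves at least one shift with no one available or exceeds a cap).
Varga, Xiong, Ekwueme, and Cho alone can cover everything: Wed-AM→Ekwueme, Wed-PM→Cho, Thu-AM→Xiong, Thu-PM→Xiong, Fri-AM→Varga, Fri-PM→Varga, Sat-AM→Ekwueme, Sat-PM→Varga.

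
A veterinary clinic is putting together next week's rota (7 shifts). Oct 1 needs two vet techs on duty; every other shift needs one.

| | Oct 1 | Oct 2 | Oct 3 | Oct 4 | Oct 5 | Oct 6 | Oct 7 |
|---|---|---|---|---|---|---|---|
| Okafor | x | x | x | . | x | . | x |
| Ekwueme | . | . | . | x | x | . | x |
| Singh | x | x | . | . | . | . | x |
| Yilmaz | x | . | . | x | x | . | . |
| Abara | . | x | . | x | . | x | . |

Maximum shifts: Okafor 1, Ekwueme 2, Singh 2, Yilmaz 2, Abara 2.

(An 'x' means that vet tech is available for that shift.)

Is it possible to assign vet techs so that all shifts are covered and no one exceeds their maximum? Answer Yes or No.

Oct 3 can only be covered by Okafor, so that assignment is forced.
Oct 6 can only be covered by Abara, so that assignment is forced.
One valid schedule: Oct 1→Singh+Yilmaz, Oct 2→Singh, Oct 3→Okafor, Oct 4→Ekwueme, Oct 5→Yilmaz, Oct 6→Abara, Oct 7→Ekwueme.
Loads: Okafor 1/1, Ekwueme 2/2, Singh 2/2, Yilmaz 2/2, Abara 1/2 — all within limits.

Yes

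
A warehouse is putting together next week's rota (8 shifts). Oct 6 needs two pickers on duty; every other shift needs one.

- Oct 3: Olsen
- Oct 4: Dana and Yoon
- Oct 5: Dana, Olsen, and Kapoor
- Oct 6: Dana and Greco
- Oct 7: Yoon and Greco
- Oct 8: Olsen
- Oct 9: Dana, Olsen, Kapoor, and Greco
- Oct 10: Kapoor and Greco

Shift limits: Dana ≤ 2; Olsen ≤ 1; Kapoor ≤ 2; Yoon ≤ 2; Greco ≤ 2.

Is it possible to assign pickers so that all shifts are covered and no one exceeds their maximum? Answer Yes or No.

Total capacity is 9 and 9 slots are needed, so capacity alone doesn't rule it out.
Shifts {Oct 3, Oct 8} need 2 worker-slots in total, but the pickers available for any of those shifts (Olsen) can supply at most 1 among them. So no valid schedule exists.

No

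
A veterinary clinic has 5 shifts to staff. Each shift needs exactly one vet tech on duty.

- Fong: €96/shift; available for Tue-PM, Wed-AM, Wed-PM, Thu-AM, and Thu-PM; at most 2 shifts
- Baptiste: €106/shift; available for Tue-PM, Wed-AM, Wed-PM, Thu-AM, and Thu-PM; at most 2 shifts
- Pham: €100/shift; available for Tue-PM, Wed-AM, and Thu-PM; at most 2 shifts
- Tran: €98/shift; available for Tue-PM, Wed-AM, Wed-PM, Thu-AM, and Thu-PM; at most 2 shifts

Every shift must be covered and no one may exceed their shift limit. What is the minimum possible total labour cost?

€488

Picking the cheapest available vet tech for each shift independently would cost €480, but that ignores the shift limits.
An optimal schedule: Tue-PM→Tran, Wed-AM→Tran, Wed-PM→Fong, Thu-AM→Fong, Thu-PM→Pham.
Total: 98 + 98 + 96 + 96 + 100 = €488.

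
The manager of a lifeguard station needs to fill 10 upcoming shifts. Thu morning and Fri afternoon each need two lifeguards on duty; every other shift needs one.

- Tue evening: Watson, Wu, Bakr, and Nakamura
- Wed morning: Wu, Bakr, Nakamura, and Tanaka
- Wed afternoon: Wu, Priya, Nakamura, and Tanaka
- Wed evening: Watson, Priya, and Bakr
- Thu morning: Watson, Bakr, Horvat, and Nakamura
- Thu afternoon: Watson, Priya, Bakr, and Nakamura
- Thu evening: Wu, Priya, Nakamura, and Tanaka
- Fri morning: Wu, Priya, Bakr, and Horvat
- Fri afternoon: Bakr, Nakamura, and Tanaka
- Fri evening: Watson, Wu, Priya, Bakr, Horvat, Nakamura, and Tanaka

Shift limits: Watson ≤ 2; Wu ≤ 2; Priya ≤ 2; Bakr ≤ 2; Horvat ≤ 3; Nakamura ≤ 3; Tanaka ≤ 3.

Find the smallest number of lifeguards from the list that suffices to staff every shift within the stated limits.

12 slots to fill and no one can take more than 3, so at least ⌈12/3⌉ = 4 lifeguards are needed.
Any 4 lifeguards together have capacity at most 3+3+3+2 = 11 < 12 slots, so 4 can never suffice.
Watson, Wu, Priya, Nakamura, and Tanaka alone can cover everything: Tue evening→Wu, Wed morning→Nakamura, Wed afternoon→Priya, Wed evening→Watson, Thu morning→Watson+Nakamura, Thu afternoon→Priya, Thu evening→Tanaka, Fri morning→Wu, Fri afternoon→Nakamura+Tanaka, Fri evening→Tanaka.

5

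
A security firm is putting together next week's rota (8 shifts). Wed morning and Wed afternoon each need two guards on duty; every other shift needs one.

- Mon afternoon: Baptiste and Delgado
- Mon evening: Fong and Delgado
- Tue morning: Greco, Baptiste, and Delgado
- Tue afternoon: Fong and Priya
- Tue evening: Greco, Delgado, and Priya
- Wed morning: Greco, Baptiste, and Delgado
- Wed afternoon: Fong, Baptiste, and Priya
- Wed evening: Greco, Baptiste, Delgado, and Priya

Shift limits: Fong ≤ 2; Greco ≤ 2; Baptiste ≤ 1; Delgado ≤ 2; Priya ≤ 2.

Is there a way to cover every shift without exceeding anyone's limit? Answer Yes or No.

Total capacity is 2+2+1+2+2 = 9 but 10 worker-slots are needed — infeasible.

No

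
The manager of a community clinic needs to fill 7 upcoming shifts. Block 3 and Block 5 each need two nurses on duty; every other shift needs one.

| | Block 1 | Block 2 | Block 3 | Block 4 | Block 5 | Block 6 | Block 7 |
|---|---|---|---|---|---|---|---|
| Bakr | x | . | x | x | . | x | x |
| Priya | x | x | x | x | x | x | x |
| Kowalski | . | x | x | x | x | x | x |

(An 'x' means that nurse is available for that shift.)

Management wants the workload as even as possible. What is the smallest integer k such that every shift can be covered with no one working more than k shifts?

With 3 nurses and 9 worker-slots to fill, someone must work at least ⌈9/3⌉ = 3 shifts, so k ≥ 3.
k = 3 works: Block 1→Bakr, Block 2→Priya, Block 3→Bakr+Priya, Block 4→Bakr, Block 5→Priya+Kowalski, Block 6→Kowalski, Block 7→Kowalski.
Loads: Bakr 3, Priya 3, Kowalski 3 — all ≤ 3.

3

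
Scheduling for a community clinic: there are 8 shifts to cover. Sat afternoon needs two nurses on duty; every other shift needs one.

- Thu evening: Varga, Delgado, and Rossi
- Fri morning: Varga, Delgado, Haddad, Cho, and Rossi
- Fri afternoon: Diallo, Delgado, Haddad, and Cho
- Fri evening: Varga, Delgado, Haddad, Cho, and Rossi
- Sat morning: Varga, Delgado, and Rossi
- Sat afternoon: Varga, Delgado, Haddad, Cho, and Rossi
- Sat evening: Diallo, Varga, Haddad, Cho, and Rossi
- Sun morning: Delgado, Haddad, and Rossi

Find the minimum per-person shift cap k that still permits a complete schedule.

With 6 nurses and 9 worker-slots to fill, someone must work at least ⌈9/6⌉ = 2 shifts, so k ≥ 2.
k = 2 works: Thu evening→Varga, Fri morning→Delgado, Fri afternoon→Diallo, Fri evening→Haddad, Sat morning→Varga, Sat afternoon→Haddad+Cho, Sat evening→Diallo, Sun morning→Delgado.
Loads: Diallo 2, Varga 2, Delgado 2, Haddad 2, Cho 1, Rossi 0 — all ≤ 2.

2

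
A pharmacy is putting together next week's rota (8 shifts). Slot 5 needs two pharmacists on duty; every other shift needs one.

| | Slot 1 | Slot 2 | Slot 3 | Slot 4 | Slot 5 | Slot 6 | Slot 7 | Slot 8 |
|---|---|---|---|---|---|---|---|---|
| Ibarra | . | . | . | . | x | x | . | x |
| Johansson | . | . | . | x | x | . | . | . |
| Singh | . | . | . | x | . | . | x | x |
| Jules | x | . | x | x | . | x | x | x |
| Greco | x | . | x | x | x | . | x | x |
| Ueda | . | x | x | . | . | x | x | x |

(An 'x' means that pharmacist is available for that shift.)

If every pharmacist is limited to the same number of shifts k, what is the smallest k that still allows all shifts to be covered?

With 6 pharmacists and 9 worker-slots to fill, someone must work at least ⌈9/6⌉ = 2 shifts, so k ≥ 2.
k = 2 works: Slot 1→Jules, Slot 2→Ueda, Slot 3→Jules, Slot 4→Johansson, Slot 5→Ibarra+Johansson, Slot 6→Ibarra, Slot 7→Singh, Slot 8→Singh.
Loads: Ibarra 2, Johansson 2, Singh 2, Jules 2, Greco 0, Ueda 1 — all ≤ 2.

2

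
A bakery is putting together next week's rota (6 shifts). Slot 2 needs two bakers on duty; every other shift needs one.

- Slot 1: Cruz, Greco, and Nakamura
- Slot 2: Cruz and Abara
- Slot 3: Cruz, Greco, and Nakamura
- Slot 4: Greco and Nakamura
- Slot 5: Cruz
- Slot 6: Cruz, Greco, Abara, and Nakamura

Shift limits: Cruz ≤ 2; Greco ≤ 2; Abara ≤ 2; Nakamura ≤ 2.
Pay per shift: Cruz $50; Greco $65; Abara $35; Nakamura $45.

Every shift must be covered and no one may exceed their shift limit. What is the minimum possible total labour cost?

Slot 2 can only be covered by Cruz and Abara, so that assignment is forced.
Slot 5 can only be covered by Cruz, so that assignment is forced.
Picking the cheapest available baker for each shift independently would cost $305, but that ignores the shift limits.
An optimal schedule: Slot 1→Nakamura, Slot 2→Abara+Cruz, Slot 3→Greco, Slot 4→Nakamura, Slot 5→Cruz, Slot 6→Abara.
Total: 45 + 35 + 50 + 65 + 45 + 50 + 35 = $325.

$325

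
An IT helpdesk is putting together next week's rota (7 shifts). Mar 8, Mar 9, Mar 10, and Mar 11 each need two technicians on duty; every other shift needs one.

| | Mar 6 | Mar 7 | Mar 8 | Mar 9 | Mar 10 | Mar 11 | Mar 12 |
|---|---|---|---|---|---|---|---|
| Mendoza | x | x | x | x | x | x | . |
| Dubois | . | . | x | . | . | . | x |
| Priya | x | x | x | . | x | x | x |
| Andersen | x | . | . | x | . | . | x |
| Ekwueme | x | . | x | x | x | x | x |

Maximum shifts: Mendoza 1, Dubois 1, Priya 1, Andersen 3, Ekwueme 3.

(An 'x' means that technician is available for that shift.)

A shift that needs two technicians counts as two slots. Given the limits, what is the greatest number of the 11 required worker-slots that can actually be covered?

Total capacity across all technicians is 1+1+1+3+3 = 9, and 11 slots are needed, so at most 9 can be filled.
An assignment achieving 9: Mar 6→Andersen, Mar 7→Mendoza, Mar 8→Dubois, Mar 9→Andersen+Ekwueme, Mar 10→Priya+Ekwueme, Mar 11→Ekwueme, Mar 12→Andersen.
Loads: Mendoza 1/1, Dubois 1/1, Priya 1/1, Andersen 3/3, Ekwueme 3/3.

9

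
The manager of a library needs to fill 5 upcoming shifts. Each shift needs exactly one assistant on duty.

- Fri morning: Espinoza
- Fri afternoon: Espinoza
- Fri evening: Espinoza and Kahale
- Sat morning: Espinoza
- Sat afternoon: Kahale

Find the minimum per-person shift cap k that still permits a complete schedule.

With 2 assistants and 5 worker-slots to fill, someone must work at least ⌈5/2⌉ = 3 shifts, so k ≥ 3.
k = 3 works: Fri morning→Espinoza, Fri afternoon→Espinoza, Fri evening→Kahale, Sat morning→Espinoza, Sat afternoon→Kahale.
Loads: Espinoza 3, Kahale 2 — all ≤ 3.

3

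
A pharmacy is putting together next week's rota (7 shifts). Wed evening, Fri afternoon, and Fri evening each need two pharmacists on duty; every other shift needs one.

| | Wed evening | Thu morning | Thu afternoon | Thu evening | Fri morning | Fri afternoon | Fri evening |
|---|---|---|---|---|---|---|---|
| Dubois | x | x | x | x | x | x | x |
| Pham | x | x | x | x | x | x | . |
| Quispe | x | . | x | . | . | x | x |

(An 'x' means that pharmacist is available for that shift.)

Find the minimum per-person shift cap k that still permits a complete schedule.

With 3 pharmacists and 10 worker-slots to fill, someone must work at least ⌈10/3⌉ = 4 shifts, so k ≥ 4.
k = 4 works: Wed evening→Pham+Quispe, Thu morning→Dubois, Thu afternoon→Pham, Thu evening→Dubois, Fri morning→Dubois, Fri afternoon→Pham+Quispe, Fri evening→Dubois+Quispe.
Loads: Dubois 4, Pham 3, Quispe 3 — all ≤ 4.

4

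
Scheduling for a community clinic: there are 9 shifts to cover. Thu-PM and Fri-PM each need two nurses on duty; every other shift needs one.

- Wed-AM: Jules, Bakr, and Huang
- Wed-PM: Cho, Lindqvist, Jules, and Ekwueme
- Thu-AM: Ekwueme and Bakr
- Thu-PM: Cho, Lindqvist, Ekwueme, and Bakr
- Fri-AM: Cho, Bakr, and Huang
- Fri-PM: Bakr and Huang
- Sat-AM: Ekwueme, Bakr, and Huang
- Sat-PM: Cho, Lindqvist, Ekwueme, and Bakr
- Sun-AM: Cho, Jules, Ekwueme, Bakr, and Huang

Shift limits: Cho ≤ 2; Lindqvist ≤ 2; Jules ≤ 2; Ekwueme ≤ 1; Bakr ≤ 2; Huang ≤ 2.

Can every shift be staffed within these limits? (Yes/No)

Yes

Fri-PM can only be covered by Bakr and Huang, so that assignment is forced.
One valid schedule: Wed-AM→Jules, Wed-PM→Jules, Thu-AM→Ekwueme, Thu-PM→Cho+Lindqvist, Fri-AM→Cho, Fri-PM→Bakr+Huang, Sat-AM→Bakr, Sat-PM→Lindqvist, Sun-AM→Huang.
Loads: Cho 2/2, Lindqvist 2/2, Jules 2/2, Ekwueme 1/1, Bakr 2/2, Huang 2/2 — all within limits.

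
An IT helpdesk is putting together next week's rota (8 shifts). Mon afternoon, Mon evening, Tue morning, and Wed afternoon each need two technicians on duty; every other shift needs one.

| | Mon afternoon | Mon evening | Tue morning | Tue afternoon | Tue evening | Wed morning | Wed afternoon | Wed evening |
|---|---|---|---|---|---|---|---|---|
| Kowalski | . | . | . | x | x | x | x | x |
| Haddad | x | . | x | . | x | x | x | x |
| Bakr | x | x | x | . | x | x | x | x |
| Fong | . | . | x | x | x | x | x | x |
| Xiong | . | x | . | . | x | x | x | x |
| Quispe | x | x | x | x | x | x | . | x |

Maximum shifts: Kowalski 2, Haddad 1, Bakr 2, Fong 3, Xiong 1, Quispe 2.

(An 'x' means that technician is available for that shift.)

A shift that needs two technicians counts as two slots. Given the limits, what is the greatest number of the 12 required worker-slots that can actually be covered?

Total capacity across all technicians is 2+1+2+3+1+2 = 11, and 12 slots are needed, so at most 11 can be filled.
An assignment achieving 11: Mon afternoon→Haddad+Bakr, Mon evening→Bakr+Xiong, Tue morning→Fong+Quispe, Tue afternoon→Kowalski, Tue evening→Fong, Wed morning→Quispe, Wed afternoon→Kowalski+Fong.
Loads: Kowalski 2/2, Haddad 1/1, Bakr 2/2, Fong 3/3, Xiong 1/1, Quispe 2/2.

11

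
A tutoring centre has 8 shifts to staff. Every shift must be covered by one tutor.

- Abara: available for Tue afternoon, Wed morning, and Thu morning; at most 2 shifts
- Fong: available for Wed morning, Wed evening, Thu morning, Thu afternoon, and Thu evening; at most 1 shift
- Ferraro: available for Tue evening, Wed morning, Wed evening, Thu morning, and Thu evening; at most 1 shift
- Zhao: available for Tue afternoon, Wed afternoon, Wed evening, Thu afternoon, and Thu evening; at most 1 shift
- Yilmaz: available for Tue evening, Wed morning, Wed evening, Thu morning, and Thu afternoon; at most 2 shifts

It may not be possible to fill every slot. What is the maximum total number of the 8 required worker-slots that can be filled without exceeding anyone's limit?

7

Total capacity across all tutors is 2+1+1+1+2 = 7, and 8 slots are needed, so at most 7 can be filled.
An assignment achieving 7: Tue afternoon→Abara, Tue evening→Ferraro, Wed morning→Abara, Wed afternoon→Zhao, Wed evening→Yilmaz, Thu morning→Yilmaz, Thu afternoon→Fong.
Loads: Abara 2/2, Fong 1/1, Ferraro 1/1, Zhao 1/1, Yilmaz 2/2.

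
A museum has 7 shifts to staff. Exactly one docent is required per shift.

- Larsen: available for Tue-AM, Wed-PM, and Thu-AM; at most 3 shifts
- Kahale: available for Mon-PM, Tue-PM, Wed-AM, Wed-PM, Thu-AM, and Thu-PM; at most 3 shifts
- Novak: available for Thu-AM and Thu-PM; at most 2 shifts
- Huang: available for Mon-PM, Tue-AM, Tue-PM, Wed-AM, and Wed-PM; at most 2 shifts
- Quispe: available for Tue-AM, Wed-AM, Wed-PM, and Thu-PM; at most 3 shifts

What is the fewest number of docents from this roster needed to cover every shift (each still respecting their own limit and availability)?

7 slots to fill and no one can take more than 3, so at least ⌈7/3⌉ = 3 docents are needed.
Larsen, Kahale, and Novak alone can cover everything: Mon-PM→Kahale, Tue-AM→Larsen, Tue-PM→Kahale, Wed-AM→Kahale, Wed-PM→Larsen, Thu-AM→Larsen, Thu-PM→Novak.

3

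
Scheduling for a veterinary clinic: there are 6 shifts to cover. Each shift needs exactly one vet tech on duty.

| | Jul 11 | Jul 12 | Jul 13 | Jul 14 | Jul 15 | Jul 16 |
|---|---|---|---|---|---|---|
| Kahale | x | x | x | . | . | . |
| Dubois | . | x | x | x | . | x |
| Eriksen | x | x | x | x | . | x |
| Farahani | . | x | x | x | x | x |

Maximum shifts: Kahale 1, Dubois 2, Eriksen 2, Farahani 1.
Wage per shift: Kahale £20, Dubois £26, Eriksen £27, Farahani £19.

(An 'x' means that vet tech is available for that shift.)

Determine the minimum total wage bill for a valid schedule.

£145

Jul 15 can only be covered by Farahani, so that assignment is forced.
Picking the cheapest available vet tech for each shift independently would cost £115, but that ignores the shift limits.
An optimal schedule: Jul 11→Kahale, Jul 12→Eriksen, Jul 13→Eriksen, Jul 14→Dubois, Jul 15→Farahani, Jul 16→Dubois.
Total: 20 + 27 + 27 + 26 + 19 + 26 = £145.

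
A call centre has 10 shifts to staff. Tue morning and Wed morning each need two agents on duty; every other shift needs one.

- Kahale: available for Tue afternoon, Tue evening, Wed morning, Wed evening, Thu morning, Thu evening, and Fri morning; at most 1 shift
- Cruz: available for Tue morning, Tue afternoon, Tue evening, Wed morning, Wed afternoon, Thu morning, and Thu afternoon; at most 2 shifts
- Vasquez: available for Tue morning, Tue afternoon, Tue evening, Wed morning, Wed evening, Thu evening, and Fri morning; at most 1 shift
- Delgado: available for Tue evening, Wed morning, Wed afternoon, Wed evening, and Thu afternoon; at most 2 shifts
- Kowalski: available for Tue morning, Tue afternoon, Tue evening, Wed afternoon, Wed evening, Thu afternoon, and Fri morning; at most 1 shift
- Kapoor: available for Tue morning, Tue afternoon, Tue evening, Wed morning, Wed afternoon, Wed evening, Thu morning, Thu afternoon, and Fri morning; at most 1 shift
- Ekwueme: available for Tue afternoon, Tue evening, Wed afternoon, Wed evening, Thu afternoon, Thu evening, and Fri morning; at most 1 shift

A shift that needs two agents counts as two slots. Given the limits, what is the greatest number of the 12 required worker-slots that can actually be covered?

9

Total capacity across all agents is 1+2+1+2+1+1+1 = 9, and 12 slots are needed, so at most 9 can be filled.
An assignment achieving 9: Tue morning→Cruz+Kowalski, Wed morning→Cruz+Delgado, Wed afternoon→Delgado, Thu morning→Kahale, Thu afternoon→Kapoor, Thu evening→Vasquez, Fri morning→Ekwueme.
Loads: Kahale 1/1, Cruz 2/2, Vasquez 1/1, Delgado 2/2, Kowalski 1/1, Kapoor 1/1, Ekwueme 1/1.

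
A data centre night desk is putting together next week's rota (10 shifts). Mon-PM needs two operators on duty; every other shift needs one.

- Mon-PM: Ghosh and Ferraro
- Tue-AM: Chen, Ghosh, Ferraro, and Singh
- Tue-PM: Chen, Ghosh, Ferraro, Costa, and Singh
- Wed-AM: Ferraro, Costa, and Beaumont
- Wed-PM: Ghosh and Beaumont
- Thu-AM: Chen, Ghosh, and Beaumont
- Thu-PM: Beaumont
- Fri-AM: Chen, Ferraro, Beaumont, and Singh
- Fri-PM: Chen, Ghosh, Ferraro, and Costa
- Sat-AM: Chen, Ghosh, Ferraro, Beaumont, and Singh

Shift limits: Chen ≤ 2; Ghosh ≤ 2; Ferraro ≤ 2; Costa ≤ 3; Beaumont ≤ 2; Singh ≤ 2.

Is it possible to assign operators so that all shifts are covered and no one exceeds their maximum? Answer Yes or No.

Mon-PM can only be covered by Ghosh and Ferraro, so that assignment is forced.
Thu-PM can only be covered by Beaumont, so that assignment is forced.
One valid schedule: Mon-PM→Ghosh+Ferraro, Tue-AM→Chen, Tue-PM→Costa, Wed-AM→Ferraro, Wed-PM→Ghosh, Thu-AM→Chen, Thu-PM→Beaumont, Fri-AM→Beaumont, Fri-PM→Costa, Sat-AM→Singh.
Loads: Chen 2/2, Ghosh 2/2, Ferraro 2/2, Costa 2/3, Beaumont 2/2, Singh 1/2 — all within limits.

Yes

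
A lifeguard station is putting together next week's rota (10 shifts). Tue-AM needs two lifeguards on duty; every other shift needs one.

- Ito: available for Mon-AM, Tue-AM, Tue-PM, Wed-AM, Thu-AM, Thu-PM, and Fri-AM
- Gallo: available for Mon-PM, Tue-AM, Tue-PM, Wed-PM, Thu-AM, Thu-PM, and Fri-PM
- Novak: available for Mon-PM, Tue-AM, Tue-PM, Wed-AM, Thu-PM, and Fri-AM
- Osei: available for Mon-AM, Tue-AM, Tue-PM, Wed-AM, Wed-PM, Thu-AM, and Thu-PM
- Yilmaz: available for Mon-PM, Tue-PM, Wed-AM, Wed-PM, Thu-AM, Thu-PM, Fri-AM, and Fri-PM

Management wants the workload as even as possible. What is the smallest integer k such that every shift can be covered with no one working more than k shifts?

3

With 5 lifeguards and 11 worker-slots to fill, someone must work at least ⌈11/5⌉ = 3 shifts, so k ≥ 3.
k = 3 works: Mon-AM→Ito, Mon-PM→Gallo, Tue-AM→Novak+Osei, Tue-PM→Novak, Wed-AM→Ito, Wed-PM→Gallo, Thu-AM→Osei, Thu-PM→Novak, Fri-AM→Ito, Fri-PM→Gallo.
Loads: Ito 3, Gallo 3, Novak 3, Osei 2, Yilmaz 0 — all ≤ 3.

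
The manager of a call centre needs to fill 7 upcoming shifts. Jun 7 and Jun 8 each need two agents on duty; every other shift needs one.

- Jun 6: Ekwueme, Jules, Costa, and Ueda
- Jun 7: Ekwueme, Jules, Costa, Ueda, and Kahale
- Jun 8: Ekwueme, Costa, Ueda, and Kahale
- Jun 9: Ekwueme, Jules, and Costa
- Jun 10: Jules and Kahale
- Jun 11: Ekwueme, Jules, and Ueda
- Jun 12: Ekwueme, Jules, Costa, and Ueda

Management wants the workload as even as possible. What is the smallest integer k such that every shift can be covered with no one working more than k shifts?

2

With 5 agents and 9 worker-slots to fill, someone must work at least ⌈9/5⌉ = 2 shifts, so k ≥ 2.
k = 2 works: Jun 6→Jules, Jun 7→Ueda+Kahale, Jun 8→Costa+Ueda, Jun 9→Ekwueme, Jun 10→Jules, Jun 11→Ekwueme, Jun 12→Costa.
Loads: Ekwueme 2, Jules 2, Costa 2, Ueda 2, Kahale 1 — all ≤ 2.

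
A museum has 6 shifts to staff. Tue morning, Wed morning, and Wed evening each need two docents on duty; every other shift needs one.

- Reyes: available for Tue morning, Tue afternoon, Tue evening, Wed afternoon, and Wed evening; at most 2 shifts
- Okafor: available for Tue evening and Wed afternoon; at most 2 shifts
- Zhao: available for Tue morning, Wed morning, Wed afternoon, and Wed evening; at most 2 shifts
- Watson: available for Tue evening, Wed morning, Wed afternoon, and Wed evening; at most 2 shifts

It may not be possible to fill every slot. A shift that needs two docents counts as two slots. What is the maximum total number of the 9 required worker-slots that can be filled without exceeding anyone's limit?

Total capacity across all docents is 2+2+2+2 = 8, and 9 slots are needed, so at most 8 can be filled.
An assignment achieving 8: Tue morning→Reyes+Zhao, Tue afternoon→Reyes, Tue evening→Okafor, Wed morning→Zhao+Watson, Wed afternoon→Okafor, Wed evening→Watson.
Loads: Reyes 2/2, Okafor 2/2, Zhao 2/2, Watson 2/2.

8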